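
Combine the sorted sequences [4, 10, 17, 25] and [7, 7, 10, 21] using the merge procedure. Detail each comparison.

Merging process:

Compare 4 vs 7: take 4 from left. Merged: [4]
Compare 10 vs 7: take 7 from right. Merged: [4, 7]
Compare 10 vs 7: take 7 from right. Merged: [4, 7, 7]
Compare 10 vs 10: take 10 from left. Merged: [4, 7, 7, 10]
Compare 17 vs 10: take 10 from right. Merged: [4, 7, 7, 10, 10]
Compare 17 vs 21: take 17 from left. Merged: [4, 7, 7, 10, 10, 17]
Compare 25 vs 21: take 21 from right. Merged: [4, 7, 7, 10, 10, 17, 21]
Append remaining from left: [25]. Merged: [4, 7, 7, 10, 10, 17, 21, 25]

Final merged array: [4, 7, 7, 10, 10, 17, 21, 25]
Total comparisons: 7

The merged array is [4, 7, 7, 10, 10, 17, 21, 25], requiring 7 comparisons. The merge step runs in O(n) time where n is the total number of elements.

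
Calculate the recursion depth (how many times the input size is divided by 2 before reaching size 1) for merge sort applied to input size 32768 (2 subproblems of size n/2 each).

For divide and conquer with division factor 2:

Problem sizes at each level:
Level 0: 32768
Level 1: 16384
Level 2: 8192
Level 3: 4096
Level 4: 2048
Level 5: 1024
Level 6: 512
Level 7: 256
Level 8: 128
Level 9: 64
Level 10: 32
Level 11: 16
Level 12: 8
Level 13: 4
Level 14: 2
Level 15: 1

The root is level 0 and the size-1 base case is level 15 (the tree spans levels 0 through 15, i.e. 16 levels counting the root), so the depth is the number of divisions: log_2(32768) = 15

The recursion tree depth is log_2(32768) = 15. At each level, the problem size is divided by 2, so it takes 15 divisions to reduce to a base case of size 1. The algorithm makes 2 recursive calls at each level.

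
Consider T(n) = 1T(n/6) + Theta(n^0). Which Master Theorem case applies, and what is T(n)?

Master Theorem for T(n) = 1T(n/6) + O(n^0):

a = 1, b = 6, c = 0
log_b(a) = log_6(1) = 0.0000

Case 2: c = 0 = log_6(1) = 0.0000
T(n) = O(n^0 log n) = O(log n)

For T(n) = 1T(n/6) + O(n^0): log_6(1) = 0.0000. This is Case 2 of the Master Theorem (c = log_b(a), equal work at all levels), giving O(log n).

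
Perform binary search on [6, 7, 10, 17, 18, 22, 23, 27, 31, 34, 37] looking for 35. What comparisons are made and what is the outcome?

Binary search for 35 in [6, 7, 10, 17, 18, 22, 23, 27, 31, 34, 37]:

lo=0, hi=10, mid=5, arr[mid]=22 -> 22 < 35, search right half
lo=6, hi=10, mid=8, arr[mid]=31 -> 31 < 35, search right half
lo=9, hi=10, mid=9, arr[mid]=34 -> 34 < 35, search right half
lo=10, hi=10, mid=10, arr[mid]=37 -> 37 > 35, search left half
lo=10 > hi=9, target 35 not found

Binary search determines that 35 is not in the array after 4 comparisons. The search space was exhausted without finding the target.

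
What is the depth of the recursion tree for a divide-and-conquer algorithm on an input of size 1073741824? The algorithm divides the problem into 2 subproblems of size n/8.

For divide and conquer with division factor 8:

Problem sizes at each level:
Level 0: 1073741824
Level 1: 134217728
Level 2: 16777216
Level 3: 2097152
Level 4: 262144
Level 5: 32768
Level 6: 4096
Level 7: 512
Level 8: 64
Level 9: 8
Level 10: 1

The root is level 0 and the size-1 base case is level 10 (the tree spans levels 0 through 10, i.e. 11 levels counting the root), so the depth is the number of divisions: log_8(1073741824) = 10

The recursion tree depth is log_8(1073741824) = 10. At each level, the problem size is divided by 8, so it takes 10 divisions to reduce to a base case of size 1. The algorithm makes 2 recursive calls at each level.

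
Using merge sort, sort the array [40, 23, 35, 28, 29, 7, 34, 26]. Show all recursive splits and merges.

Merge sort trace:

Split: [40, 23, 35, 28, 29, 7, 34, 26] -> [40, 23, 35, 28] and [29, 7, 34, 26]
  Split: [40, 23, 35, 28] -> [40, 23] and [35, 28]
    Split: [40, 23] -> [40] and [23]
    Merge: [40] + [23] -> [23, 40]
    Split: [35, 28] -> [35] and [28]
    Merge: [35] + [28] -> [28, 35]
  Merge: [23, 40] + [28, 35] -> [23, 28, 35, 40]
  Split: [29, 7, 34, 26] -> [29, 7] and [34, 26]
    Split: [29, 7] -> [29] and [7]
    Merge: [29] + [7] -> [7, 29]
    Split: [34, 26] -> [34] and [26]
    Merge: [34] + [26] -> [26, 34]
  Merge: [7, 29] + [26, 34] -> [7, 26, 29, 34]
Merge: [23, 28, 35, 40] + [7, 26, 29, 34] -> [7, 23, 26, 28, 29, 34, 35, 40]

Final sorted array: [7, 23, 26, 28, 29, 34, 35, 40]

The merge sort proceeds by recursively splitting the array and merging sorted halves.
After all merges, the sorted array is [7, 23, 26, 28, 29, 34, 35, 40].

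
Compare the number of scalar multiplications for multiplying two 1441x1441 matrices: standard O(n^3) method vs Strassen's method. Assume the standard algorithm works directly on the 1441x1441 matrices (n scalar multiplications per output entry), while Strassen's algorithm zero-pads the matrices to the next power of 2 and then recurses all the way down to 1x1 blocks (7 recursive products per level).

Matrix multiplication for 1441x1441 matrices:

Strassen's algorithm requires power-of-2 dimensions. Pad 1441x1441 to 2048x2048 (next power of 2).

Standard algorithm: 1441^3 = 2992209121 multiplications
Strassen's algorithm: 7^(log2(2048)) = 7^11 = 1977326743 multiplications
Savings: 2992209121 - 1977326743 = 1014882378 multiplications

Standard: 2992209121 multiplications (1441^3). Strassen: 1977326743 multiplications (7^11, after padding to 2048x2048). Strassen reduces 8 recursive multiplications to 7 at each level.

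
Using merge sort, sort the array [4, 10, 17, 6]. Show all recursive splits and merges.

Merge sort trace:

Split: [4, 10, 17, 6] -> [4, 10] and [17, 6]
  Split: [4, 10] -> [4] and [10]
  Merge: [4] + [10] -> [4, 10]
  Split: [17, 6] -> [17] and [6]
  Merge: [17] + [6] -> [6, 17]
Merge: [4, 10] + [6, 17] -> [4, 6, 10, 17]

Final sorted array: [4, 6, 10, 17]

The merge sort proceeds by recursively splitting the array and merging sorted halves.
After all merges, the sorted array is [4, 6, 10, 17].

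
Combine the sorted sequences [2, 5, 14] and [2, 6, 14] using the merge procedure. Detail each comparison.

Merging process:

Compare 2 vs 2: take 2 from left. Merged: [2]
Compare 5 vs 2: take 2 from right. Merged: [2, 2]
Compare 5 vs 6: take 5 from left. Merged: [2, 2, 5]
Compare 14 vs 6: take 6 from right. Merged: [2, 2, 5, 6]
Compare 14 vs 14: take 14 from left. Merged: [2, 2, 5, 6, 14]
Append remaining from right: [14]. Merged: [2, 2, 5, 6, 14, 14]

Final merged array: [2, 2, 5, 6, 14, 14]
Total comparisons: 5

The merged array is [2, 2, 5, 6, 14, 14], requiring 5 comparisons. The merge step runs in O(n) time where n is the total number of elements.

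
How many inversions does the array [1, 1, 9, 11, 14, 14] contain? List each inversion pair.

Finding inversions in [1, 1, 9, 11, 14, 14]:


Total inversions: 0

The array has 0 inversions. It is already sorted.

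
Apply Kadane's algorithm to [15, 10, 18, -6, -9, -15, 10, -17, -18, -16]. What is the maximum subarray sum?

Using Kadane's algorithm on [15, 10, 18, -6, -9, -15, 10, -17, -18, -16]:

Scanning through the array:
Position 1 (value 10): max_ending_here = 25, max_so_far = 25
Position 2 (value 18): max_ending_here = 43, max_so_far = 43
Position 3 (value -6): max_ending_here = 37, max_so_far = 43
Position 4 (value -9): max_ending_here = 28, max_so_far = 43
Position 5 (value -15): max_ending_here = 13, max_so_far = 43
Position 6 (value 10): max_ending_here = 23, max_so_far = 43
Position 7 (value -17): max_ending_here = 6, max_so_far = 43
Position 8 (value -18): max_ending_here = -12, max_so_far = 43
Position 9 (value -16): max_ending_here = -16, max_so_far = 43

Maximum subarray: [15, 10, 18]
Maximum sum: 43

The maximum subarray is [15, 10, 18] with sum 43. This subarray runs from index 0 to index 2.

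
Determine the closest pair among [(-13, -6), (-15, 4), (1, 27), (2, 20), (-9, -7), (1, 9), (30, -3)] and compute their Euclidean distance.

Computing all pairwise distances among 7 points:

d((-13, -6), (-15, 4)) = 10.198
d((-13, -6), (1, 27)) = 35.8469
d((-13, -6), (2, 20)) = 30.0167
d((-13, -6), (-9, -7)) = 4.1231 <-- minimum
d((-13, -6), (1, 9)) = 20.5183
d((-13, -6), (30, -3)) = 43.1045
d((-15, 4), (1, 27)) = 28.0179
d((-15, 4), (2, 20)) = 23.3452
d((-15, 4), (-9, -7)) = 12.53
d((-15, 4), (1, 9)) = 16.7631
d((-15, 4), (30, -3)) = 45.5412
d((1, 27), (2, 20)) = 7.0711
d((1, 27), (-9, -7)) = 35.4401
d((1, 27), (1, 9)) = 18.0
d((1, 27), (30, -3)) = 41.7253
d((2, 20), (-9, -7)) = 29.1548
d((2, 20), (1, 9)) = 11.0454
d((2, 20), (30, -3)) = 36.2353
d((-9, -7), (1, 9)) = 18.868
d((-9, -7), (30, -3)) = 39.2046
d((1, 9), (30, -3)) = 31.3847

Closest pair: (-13, -6) and (-9, -7) with distance 4.1231

The closest pair is (-13, -6) and (-9, -7) with Euclidean distance 4.1231. For 7 points, brute-force pairwise comparison is shown above. For large n, the divide-and-conquer algorithm (sort by x, recurse on halves, check the dividing strip) achieves O(n log n).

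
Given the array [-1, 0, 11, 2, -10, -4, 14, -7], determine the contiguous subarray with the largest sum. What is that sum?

Using Kadane's algorithm on [-1, 0, 11, 2, -10, -4, 14, -7]:

Scanning through the array:
Position 1 (value 0): max_ending_here = 0, max_so_far = 0
Position 2 (value 11): max_ending_here = 11, max_so_far = 11
Position 3 (value 2): max_ending_here = 13, max_so_far = 13
Position 4 (value -10): max_ending_here = 3, max_so_far = 13
Position 5 (value -4): max_ending_here = -1, max_so_far = 13
Position 6 (value 14): max_ending_here = 14, max_so_far = 14
Position 7 (value -7): max_ending_here = 7, max_so_far = 14

Maximum subarray: [14]
Maximum sum: 14

The maximum subarray is [14] with sum 14. This subarray runs from index 6 to index 6.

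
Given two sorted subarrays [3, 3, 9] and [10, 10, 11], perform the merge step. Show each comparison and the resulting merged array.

Merging process:

Compare 3 vs 10: take 3 from left. Merged: [3]
Compare 3 vs 10: take 3 from left. Merged: [3, 3]
Compare 9 vs 10: take 9 from left. Merged: [3, 3, 9]
Append remaining from right: [10, 10, 11]. Merged: [3, 3, 9, 10, 10, 11]

Final merged array: [3, 3, 9, 10, 10, 11]
Total comparisons: 3

The merged array is [3, 3, 9, 10, 10, 11], requiring 3 comparisons. The merge step runs in O(n) time where n is the total number of elements.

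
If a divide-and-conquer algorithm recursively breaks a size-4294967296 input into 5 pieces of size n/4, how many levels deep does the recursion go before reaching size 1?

For divide and conquer with division factor 4:

Problem sizes at each level:
Level 0: 4294967296
Level 1: 1073741824
Level 2: 268435456
Level 3: 67108864
Level 4: 16777216
Level 5: 4194304
Level 6: 1048576
Level 7: 262144
Level 8: 65536
Level 9: 16384
Level 10: 4096
Level 11: 1024
Level 12: 256
Level 13: 64
Level 14: 16
Level 15: 4
Level 16: 1

The root is level 0 and the size-1 base case is level 16 (the tree spans levels 0 through 16, i.e. 17 levels counting the root), so the depth is the number of divisions: log_4(4294967296) = 16

The recursion tree depth is log_4(4294967296) = 16. At each level, the problem size is divided by 4, so it takes 16 divisions to reduce to a base case of size 1. The algorithm makes 5 recursive calls at each level.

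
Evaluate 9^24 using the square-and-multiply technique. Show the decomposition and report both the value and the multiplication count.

Computing 9^24 by squaring (build up from 9^1; each line after the first costs one multiplication):

9^1 = 9
9^2 = (9^1)^2 = 9^2 = 81
9^3 = 9 * 9^2 = 9 * 81 = 729
9^6 = (9^3)^2 = 729^2 = 531441
9^12 = (9^6)^2 = 531441^2 = 282429536481
9^24 = (9^12)^2 = 282429536481^2 = 79766443076872509863361

Result: 79766443076872509863361
Multiplications needed: 5 (5 lines after 9^1)

9^24 = 79766443076872509863361. Using exponentiation by squaring, this requires 5 multiplications. The key idea: if the exponent is even, square the half-power; if odd, multiply by the base once.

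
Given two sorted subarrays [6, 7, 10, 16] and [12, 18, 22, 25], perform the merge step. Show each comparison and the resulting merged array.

Merging process:

Compare 6 vs 12: take 6 from left. Merged: [6]
Compare 7 vs 12: take 7 from left. Merged: [6, 7]
Compare 10 vs 12: take 10 from left. Merged: [6, 7, 10]
Compare 16 vs 12: take 12 from right. Merged: [6, 7, 10, 12]
Compare 16 vs 18: take 16 from left. Merged: [6, 7, 10, 12, 16]
Append remaining from right: [18, 22, 25]. Merged: [6, 7, 10, 12, 16, 18, 22, 25]

Final merged array: [6, 7, 10, 12, 16, 18, 22, 25]
Total comparisons: 5

The merged array is [6, 7, 10, 12, 16, 18, 22, 25], requiring 5 comparisons. The merge step runs in O(n) time where n is the total number of elements.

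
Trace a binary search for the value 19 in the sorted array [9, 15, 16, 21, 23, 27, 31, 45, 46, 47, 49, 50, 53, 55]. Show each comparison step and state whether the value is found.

Binary search for 19 in [9, 15, 16, 21, 23, 27, 31, 45, 46, 47, 49, 50, 53, 55]:

lo=0, hi=13, mid=6, arr[mid]=31 -> 31 > 19, search left half
lo=0, hi=5, mid=2, arr[mid]=16 -> 16 < 19, search right half
lo=3, hi=5, mid=4, arr[mid]=23 -> 23 > 19, search left half
lo=3, hi=3, mid=3, arr[mid]=21 -> 21 > 19, search left half
lo=3 > hi=2, target 19 not found

Binary search determines that 19 is not in the array after 4 comparisons. The search space was exhausted without finding the target.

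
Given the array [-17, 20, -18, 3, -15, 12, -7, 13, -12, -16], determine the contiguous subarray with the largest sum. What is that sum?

Using Kadane's algorithm on [-17, 20, -18, 3, -15, 12, -7, 13, -12, -16]:

Scanning through the array:
Position 1 (value 20): max_ending_here = 20, max_so_far = 20
Position 2 (value -18): max_ending_here = 2, max_so_far = 20
Position 3 (value 3): max_ending_here = 5, max_so_far = 20
Position 4 (value -15): max_ending_here = -10, max_so_far = 20
Position 5 (value 12): max_ending_here = 12, max_so_far = 20
Position 6 (value -7): max_ending_here = 5, max_so_far = 20
Position 7 (value 13): max_ending_here = 18, max_so_far = 20
Position 8 (value -12): max_ending_here = 6, max_so_far = 20
Position 9 (value -16): max_ending_here = -10, max_so_far = 20

Maximum subarray: [20]
Maximum sum: 20

The maximum subarray is [20] with sum 20. This subarray runs from index 1 to index 1.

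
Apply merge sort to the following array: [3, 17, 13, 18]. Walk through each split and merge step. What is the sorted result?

Merge sort trace:

Split: [3, 17, 13, 18] -> [3, 17] and [13, 18]
  Split: [3, 17] -> [3] and [17]
  Merge: [3] + [17] -> [3, 17]
  Split: [13, 18] -> [13] and [18]
  Merge: [13] + [18] -> [13, 18]
Merge: [3, 17] + [13, 18] -> [3, 13, 17, 18]

Final sorted array: [3, 13, 17, 18]

The merge sort proceeds by recursively splitting the array and merging sorted halves.
After all merges, the sorted array is [3, 13, 17, 18].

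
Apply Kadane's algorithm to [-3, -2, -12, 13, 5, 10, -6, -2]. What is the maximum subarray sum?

Using Kadane's algorithm on [-3, -2, -12, 13, 5, 10, -6, -2]:

Scanning through the array:
Position 1 (value -2): max_ending_here = -2, max_so_far = -2
Position 2 (value -12): max_ending_here = -12, max_so_far = -2
Position 3 (value 13): max_ending_here = 13, max_so_far = 13
Position 4 (value 5): max_ending_here = 18, max_so_far = 18
Position 5 (value 10): max_ending_here = 28, max_so_far = 28
Position 6 (value -6): max_ending_here = 22, max_so_far = 28
Position 7 (value -2): max_ending_here = 20, max_so_far = 28

Maximum subarray: [13, 5, 10]
Maximum sum: 28

The maximum subarray is [13, 5, 10] with sum 28. This subarray runs from index 3 to index 5.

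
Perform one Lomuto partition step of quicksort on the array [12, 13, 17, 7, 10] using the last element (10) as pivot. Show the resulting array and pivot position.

Lomuto partition with pivot = 10:

Initial array: [12, 13, 17, 7, 10]

arr[0]=12 > 10: no swap
arr[1]=13 > 10: no swap
arr[2]=17 > 10: no swap
arr[3]=7 <= 10: swap with position 0, array becomes [7, 13, 17, 12, 10]

Place pivot at position 1: [7, 10, 17, 12, 13]
Pivot position: 1

After partitioning with pivot 10, the array becomes [7, 10, 17, 12, 13]. The pivot is placed at index 1. All elements to the left of the pivot are <= 10, and all elements to the right are > 10.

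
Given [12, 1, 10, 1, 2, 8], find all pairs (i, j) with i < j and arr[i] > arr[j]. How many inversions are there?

Finding inversions in [12, 1, 10, 1, 2, 8]:

(0, 1): arr[0]=12 > arr[1]=1
(0, 2): arr[0]=12 > arr[2]=10
(0, 3): arr[0]=12 > arr[3]=1
(0, 4): arr[0]=12 > arr[4]=2
(0, 5): arr[0]=12 > arr[5]=8
(2, 3): arr[2]=10 > arr[3]=1
(2, 4): arr[2]=10 > arr[4]=2
(2, 5): arr[2]=10 > arr[5]=8

Total inversions: 8

The array has 8 inversion(s): (0,1), (0,2), (0,3), (0,4), (0,5), (2,3), (2,4), (2,5). Each pair (i,j) satisfies i < j and arr[i] > arr[j].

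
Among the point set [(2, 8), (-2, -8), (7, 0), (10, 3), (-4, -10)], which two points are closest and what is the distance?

Computing all pairwise distances among 5 points:

d((2, 8), (-2, -8)) = 16.4924
d((2, 8), (7, 0)) = 9.434
d((2, 8), (10, 3)) = 9.434
d((2, 8), (-4, -10)) = 18.9737
d((-2, -8), (7, 0)) = 12.0416
d((-2, -8), (10, 3)) = 16.2788
d((-2, -8), (-4, -10)) = 2.8284 <-- minimum
d((7, 0), (10, 3)) = 4.2426
d((7, 0), (-4, -10)) = 14.8661
d((10, 3), (-4, -10)) = 19.105

Closest pair: (-2, -8) and (-4, -10) with distance 2.8284

The closest pair is (-2, -8) and (-4, -10) with Euclidean distance 2.8284. For 5 points, brute-force pairwise comparison is shown above. For large n, the divide-and-conquer algorithm (sort by x, recurse on halves, check the dividing strip) achieves O(n log n).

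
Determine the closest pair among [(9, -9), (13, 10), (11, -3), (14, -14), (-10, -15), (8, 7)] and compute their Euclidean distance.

Computing all pairwise distances among 6 points:

d((9, -9), (13, 10)) = 19.4165
d((9, -9), (11, -3)) = 6.3246
d((9, -9), (14, -14)) = 7.0711
d((9, -9), (-10, -15)) = 19.9249
d((9, -9), (8, 7)) = 16.0312
d((13, 10), (11, -3)) = 13.1529
d((13, 10), (14, -14)) = 24.0208
d((13, 10), (-10, -15)) = 33.9706
d((13, 10), (8, 7)) = 5.831 <-- minimum
d((11, -3), (14, -14)) = 11.4018
d((11, -3), (-10, -15)) = 24.1868
d((11, -3), (8, 7)) = 10.4403
d((14, -14), (-10, -15)) = 24.0208
d((14, -14), (8, 7)) = 21.8403
d((-10, -15), (8, 7)) = 28.4253

Closest pair: (13, 10) and (8, 7) with distance 5.831

The closest pair is (13, 10) and (8, 7) with Euclidean distance 5.831. For 6 points, brute-force pairwise comparison is shown above. For large n, the divide-and-conquer algorithm (sort by x, recurse on halves, check the dividing strip) achieves O(n log n).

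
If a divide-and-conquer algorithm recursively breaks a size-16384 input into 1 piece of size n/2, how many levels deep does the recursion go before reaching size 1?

For divide and conquer with division factor 2:

Problem sizes at each level:
Level 0: 16384
Level 1: 8192
Level 2: 4096
Level 3: 2048
Level 4: 1024
Level 5: 512
Level 6: 256
Level 7: 128
Level 8: 64
Level 9: 32
Level 10: 16
Level 11: 8
Level 12: 4
Level 13: 2
Level 14: 1

The root is level 0 and the size-1 base case is level 14 (the tree spans levels 0 through 14, i.e. 15 levels counting the root), so the depth is the number of divisions: log_2(16384) = 14

The recursion tree depth is log_2(16384) = 14. At each level, the problem size is divided by 2, so it takes 14 divisions to reduce to a base case of size 1. The algorithm makes 1 recursive call at each level.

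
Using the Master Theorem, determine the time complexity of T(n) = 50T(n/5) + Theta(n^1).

Master Theorem for T(n) = 50T(n/5) + O(n^1):

a = 50, b = 5, c = 1
log_b(a) = log_5(50) = 2.4307

Case 1: c = 1 < log_5(50) = 2.4307
T(n) = O(n^(log_5 50))

For T(n) = 50T(n/5) + O(n^1): log_5(50) = 2.4307. This is Case 1 of the Master Theorem (c < log_b(a), work dominated by leaves), giving O(n^(log_5 50)).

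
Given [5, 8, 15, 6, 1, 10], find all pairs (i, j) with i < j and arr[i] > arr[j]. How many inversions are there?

Finding inversions in [5, 8, 15, 6, 1, 10]:

(0, 4): arr[0]=5 > arr[4]=1
(1, 3): arr[1]=8 > arr[3]=6
(1, 4): arr[1]=8 > arr[4]=1
(2, 3): arr[2]=15 > arr[3]=6
(2, 4): arr[2]=15 > arr[4]=1
(2, 5): arr[2]=15 > arr[5]=10
(3, 4): arr[3]=6 > arr[4]=1

Total inversions: 7

The array has 7 inversion(s): (0,4), (1,3), (1,4), (2,3), (2,4), (2,5), (3,4). Each pair (i,j) satisfies i < j and arr[i] > arr[j].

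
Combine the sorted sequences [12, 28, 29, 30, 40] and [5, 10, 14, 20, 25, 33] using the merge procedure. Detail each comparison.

Merging process:

Compare 12 vs 5: take 5 from right. Merged: [5]
Compare 12 vs 10: take 10 from right. Merged: [5, 10]
Compare 12 vs 14: take 12 from left. Merged: [5, 10, 12]
Compare 28 vs 14: take 14 from right. Merged: [5, 10, 12, 14]
Compare 28 vs 20: take 20 from right. Merged: [5, 10, 12, 14, 20]
Compare 28 vs 25: take 25 from right. Merged: [5, 10, 12, 14, 20, 25]
Compare 28 vs 33: take 28 from left. Merged: [5, 10, 12, 14, 20, 25, 28]
Compare 29 vs 33: take 29 from left. Merged: [5, 10, 12, 14, 20, 25, 28, 29]
Compare 30 vs 33: take 30 from left. Merged: [5, 10, 12, 14, 20, 25, 28, 29, 30]
Compare 40 vs 33: take 33 from right. Merged: [5, 10, 12, 14, 20, 25, 28, 29, 30, 33]
Append remaining from left: [40]. Merged: [5, 10, 12, 14, 20, 25, 28, 29, 30, 33, 40]

Final merged array: [5, 10, 12, 14, 20, 25, 28, 29, 30, 33, 40]
Total comparisons: 10

The merged array is [5, 10, 12, 14, 20, 25, 28, 29, 30, 33, 40], requiring 10 comparisons. The merge step runs in O(n) time where n is the total number of elements.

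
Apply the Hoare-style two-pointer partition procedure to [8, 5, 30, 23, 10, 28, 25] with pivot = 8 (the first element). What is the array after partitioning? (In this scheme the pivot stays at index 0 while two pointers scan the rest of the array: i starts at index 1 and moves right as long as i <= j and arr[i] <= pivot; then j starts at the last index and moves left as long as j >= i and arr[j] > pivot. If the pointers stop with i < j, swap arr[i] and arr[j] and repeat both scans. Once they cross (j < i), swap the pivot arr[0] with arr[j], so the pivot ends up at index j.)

Hoare-style two-pointer partition with pivot = 8:

Initial array: [8, 5, 30, 23, 10, 28, 25]

Pointers start at i = 1, j = 6.
i ends at 2, j ends at 1: the pointers have crossed (j < i), so scanning stops.

Swap pivot arr[0] with arr[1] to place pivot at position 1: [5, 8, 30, 23, 10, 28, 25]
Pivot position: 1

After partitioning with pivot 8, the array becomes [5, 8, 30, 23, 10, 28, 25]. The pivot is placed at index 1. All elements to the left of the pivot are <= 8, and all elements to the right are > 8.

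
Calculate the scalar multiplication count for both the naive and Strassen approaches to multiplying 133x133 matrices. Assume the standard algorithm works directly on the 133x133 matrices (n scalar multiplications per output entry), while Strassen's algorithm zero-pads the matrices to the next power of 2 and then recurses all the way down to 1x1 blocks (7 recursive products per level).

Matrix multiplication for 133x133 matrices:

Strassen's algorithm requires power-of-2 dimensions. Pad 133x133 to 256x256 (next power of 2).

Standard algorithm: 133^3 = 2352637 multiplications
Strassen's algorithm: 7^(log2(256)) = 7^8 = 5764801 multiplications
Difference: 2352637 - 5764801 = -3412164 (Strassen uses MORE here due to padding overhead — for small or just-over-power-of-2 n, padding can outweigh the per-level savings)

Standard: 2352637 multiplications (133^3). Strassen: 5764801 multiplications (7^8, after padding to 256x256). Strassen reduces 8 recursive multiplications to 7 at each level.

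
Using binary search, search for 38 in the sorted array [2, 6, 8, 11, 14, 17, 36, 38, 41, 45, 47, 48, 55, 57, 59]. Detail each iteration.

Binary search for 38 in [2, 6, 8, 11, 14, 17, 36, 38, 41, 45, 47, 48, 55, 57, 59]:

lo=0, hi=14, mid=7, arr[mid]=38 -> Found target at index 7!

Binary search finds 38 at index 7 after 1 comparisons. The search repeatedly halves the search space by comparing with the middle element.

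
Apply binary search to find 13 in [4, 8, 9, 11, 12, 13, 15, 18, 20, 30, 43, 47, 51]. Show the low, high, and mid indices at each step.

Binary search for 13 in [4, 8, 9, 11, 12, 13, 15, 18, 20, 30, 43, 47, 51]:

lo=0, hi=12, mid=6, arr[mid]=15 -> 15 > 13, search left half
lo=0, hi=5, mid=2, arr[mid]=9 -> 9 < 13, search right half
lo=3, hi=5, mid=4, arr[mid]=12 -> 12 < 13, search right half
lo=5, hi=5, mid=5, arr[mid]=13 -> Found target at index 5!

Binary search finds 13 at index 5 after 4 comparisons. The search repeatedly halves the search space by comparing with the middle element.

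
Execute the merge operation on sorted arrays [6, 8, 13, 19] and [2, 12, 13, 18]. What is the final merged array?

Merging process:

Compare 6 vs 2: take 2 from right. Merged: [2]
Compare 6 vs 12: take 6 from left. Merged: [2, 6]
Compare 8 vs 12: take 8 from left. Merged: [2, 6, 8]
Compare 13 vs 12: take 12 from right. Merged: [2, 6, 8, 12]
Compare 13 vs 13: take 13 from left. Merged: [2, 6, 8, 12, 13]
Compare 19 vs 13: take 13 from right. Merged: [2, 6, 8, 12, 13, 13]
Compare 19 vs 18: take 18 from right. Merged: [2, 6, 8, 12, 13, 13, 18]
Append remaining from left: [19]. Merged: [2, 6, 8, 12, 13, 13, 18, 19]

Final merged array: [2, 6, 8, 12, 13, 13, 18, 19]
Total comparisons: 7

The merged array is [2, 6, 8, 12, 13, 13, 18, 19], requiring 7 comparisons. The merge step runs in O(n) time where n is the total number of elements.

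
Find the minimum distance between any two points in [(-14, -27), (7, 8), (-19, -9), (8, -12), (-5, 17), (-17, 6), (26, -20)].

Computing all pairwise distances among 7 points:

d((-14, -27), (7, 8)) = 40.8167
d((-14, -27), (-19, -9)) = 18.6815
d((-14, -27), (8, -12)) = 26.6271
d((-14, -27), (-5, 17)) = 44.911
d((-14, -27), (-17, 6)) = 33.1361
d((-14, -27), (26, -20)) = 40.6079
d((7, 8), (-19, -9)) = 31.0644
d((7, 8), (8, -12)) = 20.025
d((7, 8), (-5, 17)) = 15.0 <-- minimum
d((7, 8), (-17, 6)) = 24.0832
d((7, 8), (26, -20)) = 33.8378
d((-19, -9), (8, -12)) = 27.1662
d((-19, -9), (-5, 17)) = 29.5296
d((-19, -9), (-17, 6)) = 15.1327
d((-19, -9), (26, -20)) = 46.3249
d((8, -12), (-5, 17)) = 31.7805
d((8, -12), (-17, 6)) = 30.8058
d((8, -12), (26, -20)) = 19.6977
d((-5, 17), (-17, 6)) = 16.2788
d((-5, 17), (26, -20)) = 48.2701
d((-17, 6), (26, -20)) = 50.2494

Closest pair: (7, 8) and (-5, 17) with distance 15.0

The closest pair is (7, 8) and (-5, 17) with Euclidean distance 15.0. For 7 points, brute-force pairwise comparison is shown above. For large n, the divide-and-conquer algorithm (sort by x, recurse on halves, check the dividing strip) achieves O(n log n).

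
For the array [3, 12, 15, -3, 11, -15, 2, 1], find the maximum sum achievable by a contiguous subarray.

Using Kadane's algorithm on [3, 12, 15, -3, 11, -15, 2, 1]:

Scanning through the array:
Position 1 (value 12): max_ending_here = 15, max_so_far = 15
Position 2 (value 15): max_ending_here = 30, max_so_far = 30
Position 3 (value -3): max_ending_here = 27, max_so_far = 30
Position 4 (value 11): max_ending_here = 38, max_so_far = 38
Position 5 (value -15): max_ending_here = 23, max_so_far = 38
Position 6 (value 2): max_ending_here = 25, max_so_far = 38
Position 7 (value 1): max_ending_here = 26, max_so_far = 38

Maximum subarray: [3, 12, 15, -3, 11]
Maximum sum: 38

The maximum subarray is [3, 12, 15, -3, 11] with sum 38. This subarray runs from index 0 to index 4.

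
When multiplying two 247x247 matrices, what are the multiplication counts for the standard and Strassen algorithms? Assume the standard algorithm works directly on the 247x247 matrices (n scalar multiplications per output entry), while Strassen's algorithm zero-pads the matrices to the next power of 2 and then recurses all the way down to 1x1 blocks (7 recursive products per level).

Matrix multiplication for 247x247 matrices:

Strassen's algorithm requires power-of-2 dimensions. Pad 247x247 to 256x256 (next power of 2).

Standard algorithm: 247^3 = 15069223 multiplications
Strassen's algorithm: 7^(log2(256)) = 7^8 = 5764801 multiplications
Savings: 15069223 - 5764801 = 9304422 multiplications

Standard: 15069223 multiplications (247^3). Strassen: 5764801 multiplications (7^8, after padding to 256x256). Strassen reduces 8 recursive multiplications to 7 at each level.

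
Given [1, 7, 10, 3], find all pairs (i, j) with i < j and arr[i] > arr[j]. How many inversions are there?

Finding inversions in [1, 7, 10, 3]:

(1, 3): arr[1]=7 > arr[3]=3
(2, 3): arr[2]=10 > arr[3]=3

Total inversions: 2

The array has 2 inversion(s): (1,3), (2,3). Each pair (i,j) satisfies i < j and arr[i] > arr[j].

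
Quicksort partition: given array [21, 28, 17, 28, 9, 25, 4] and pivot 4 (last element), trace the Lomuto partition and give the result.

Lomuto partition with pivot = 4:

Initial array: [21, 28, 17, 28, 9, 25, 4]

arr[0]=21 > 4: no swap
arr[1]=28 > 4: no swap
arr[2]=17 > 4: no swap
arr[3]=28 > 4: no swap
arr[4]=9 > 4: no swap
arr[5]=25 > 4: no swap

Place pivot at position 0: [4, 28, 17, 28, 9, 25, 21]
Pivot position: 0

After partitioning with pivot 4, the array becomes [4, 28, 17, 28, 9, 25, 21]. The pivot is placed at index 0. All elements to the left of the pivot are <= 4, and all elements to the right are > 4.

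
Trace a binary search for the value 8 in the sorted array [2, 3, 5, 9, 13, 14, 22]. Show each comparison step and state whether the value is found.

Binary search for 8 in [2, 3, 5, 9, 13, 14, 22]:

lo=0, hi=6, mid=3, arr[mid]=9 -> 9 > 8, search left half
lo=0, hi=2, mid=1, arr[mid]=3 -> 3 < 8, search right half
lo=2, hi=2, mid=2, arr[mid]=5 -> 5 < 8, search right half
lo=3 > hi=2, target 8 not found

Binary search determines that 8 is not in the array after 3 comparisons. The search space was exhausted without finding the target.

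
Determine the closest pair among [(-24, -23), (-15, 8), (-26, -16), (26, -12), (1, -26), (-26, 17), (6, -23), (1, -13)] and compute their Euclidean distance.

Computing all pairwise distances among 8 points:

d((-24, -23), (-15, 8)) = 32.28
d((-24, -23), (-26, -16)) = 7.2801
d((-24, -23), (26, -12)) = 51.1957
d((-24, -23), (1, -26)) = 25.1794
d((-24, -23), (-26, 17)) = 40.05
d((-24, -23), (6, -23)) = 30.0
d((-24, -23), (1, -13)) = 26.9258
d((-15, 8), (-26, -16)) = 26.4008
d((-15, 8), (26, -12)) = 45.618
d((-15, 8), (1, -26)) = 37.5766
d((-15, 8), (-26, 17)) = 14.2127
d((-15, 8), (6, -23)) = 37.4433
d((-15, 8), (1, -13)) = 26.4008
d((-26, -16), (26, -12)) = 52.1536
d((-26, -16), (1, -26)) = 28.7924
d((-26, -16), (-26, 17)) = 33.0
d((-26, -16), (6, -23)) = 32.7567
d((-26, -16), (1, -13)) = 27.1662
d((26, -12), (1, -26)) = 28.6531
d((26, -12), (-26, 17)) = 59.5399
d((26, -12), (6, -23)) = 22.8254
d((26, -12), (1, -13)) = 25.02
d((1, -26), (-26, 17)) = 50.774
d((1, -26), (6, -23)) = 5.831 <-- minimum
d((1, -26), (1, -13)) = 13.0
d((-26, 17), (6, -23)) = 51.225
d((-26, 17), (1, -13)) = 40.3609
d((6, -23), (1, -13)) = 11.1803

Closest pair: (1, -26) and (6, -23) with distance 5.831

The closest pair is (1, -26) and (6, -23) with Euclidean distance 5.831. For 8 points, brute-force pairwise comparison is shown above. For large n, the divide-and-conquer algorithm (sort by x, recurse on halves, check the dividing strip) achieves O(n log n).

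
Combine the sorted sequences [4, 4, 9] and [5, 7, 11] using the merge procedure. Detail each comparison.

Merging process:

Compare 4 vs 5: take 4 from left. Merged: [4]
Compare 4 vs 5: take 4 from left. Merged: [4, 4]
Compare 9 vs 5: take 5 from right. Merged: [4, 4, 5]
Compare 9 vs 7: take 7 from right. Merged: [4, 4, 5, 7]
Compare 9 vs 11: take 9 from left. Merged: [4, 4, 5, 7, 9]
Append remaining from right: [11]. Merged: [4, 4, 5, 7, 9, 11]

Final merged array: [4, 4, 5, 7, 9, 11]
Total comparisons: 5

The merged array is [4, 4, 5, 7, 9, 11], requiring 5 comparisons. The merge step runs in O(n) time where n is the total number of elements.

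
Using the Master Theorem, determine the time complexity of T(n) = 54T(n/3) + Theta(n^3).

Master Theorem for T(n) = 54T(n/3) + O(n^3):

a = 54, b = 3, c = 3
log_b(a) = log_3(54) = 3.6309

Case 1: c = 3 < log_3(54) = 3.6309
T(n) = O(n^(log_3 54))

For T(n) = 54T(n/3) + O(n^3): log_3(54) = 3.6309. This is Case 1 of the Master Theorem (c < log_b(a), work dominated by leaves), giving O(n^(log_3 54)).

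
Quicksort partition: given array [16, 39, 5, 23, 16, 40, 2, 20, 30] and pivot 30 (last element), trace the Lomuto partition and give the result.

Lomuto partition with pivot = 30:

Initial array: [16, 39, 5, 23, 16, 40, 2, 20, 30]

arr[0]=16 <= 30: swap with position 0, array becomes [16, 39, 5, 23, 16, 40, 2, 20, 30]
arr[1]=39 > 30: no swap
arr[2]=5 <= 30: swap with position 1, array becomes [16, 5, 39, 23, 16, 40, 2, 20, 30]
arr[3]=23 <= 30: swap with position 2, array becomes [16, 5, 23, 39, 16, 40, 2, 20, 30]
arr[4]=16 <= 30: swap with position 3, array becomes [16, 5, 23, 16, 39, 40, 2, 20, 30]
arr[5]=40 > 30: no swap
arr[6]=2 <= 30: swap with position 4, array becomes [16, 5, 23, 16, 2, 40, 39, 20, 30]
arr[7]=20 <= 30: swap with position 5, array becomes [16, 5, 23, 16, 2, 20, 39, 40, 30]

Place pivot at position 6: [16, 5, 23, 16, 2, 20, 30, 40, 39]
Pivot position: 6

After partitioning with pivot 30, the array becomes [16, 5, 23, 16, 2, 20, 30, 40, 39]. The pivot is placed at index 6. All elements to the left of the pivot are <= 30, and all elements to the right are > 30.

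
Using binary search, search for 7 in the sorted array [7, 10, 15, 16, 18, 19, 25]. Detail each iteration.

Binary search for 7 in [7, 10, 15, 16, 18, 19, 25]:

lo=0, hi=6, mid=3, arr[mid]=16 -> 16 > 7, search left half
lo=0, hi=2, mid=1, arr[mid]=10 -> 10 > 7, search left half
lo=0, hi=0, mid=0, arr[mid]=7 -> Found target at index 0!

Binary search finds 7 at index 0 after 3 comparisons. The search repeatedly halves the search space by comparing with the middle element.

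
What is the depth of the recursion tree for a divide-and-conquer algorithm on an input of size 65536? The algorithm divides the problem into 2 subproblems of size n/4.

For divide and conquer with division factor 4:

Problem sizes at each level:
Level 0: 65536
Level 1: 16384
Level 2: 4096
Level 3: 1024
Level 4: 256
Level 5: 64
Level 6: 16
Level 7: 4
Level 8: 1

The root is level 0 and the size-1 base case is level 8 (the tree spans levels 0 through 8, i.e. 9 levels counting the root), so the depth is the number of divisions: log_4(65536) = 8

The recursion tree depth is log_4(65536) = 8. At each level, the problem size is divided by 4, so it takes 8 divisions to reduce to a base case of size 1. The algorithm makes 2 recursive calls at each level.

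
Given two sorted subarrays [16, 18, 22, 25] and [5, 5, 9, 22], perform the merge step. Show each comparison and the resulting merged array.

Merging process:

Compare 16 vs 5: take 5 from right. Merged: [5]
Compare 16 vs 5: take 5 from right. Merged: [5, 5]
Compare 16 vs 9: take 9 from right. Merged: [5, 5, 9]
Compare 16 vs 22: take 16 from left. Merged: [5, 5, 9, 16]
Compare 18 vs 22: take 18 from left. Merged: [5, 5, 9, 16, 18]
Compare 22 vs 22: take 22 from left. Merged: [5, 5, 9, 16, 18, 22]
Compare 25 vs 22: take 22 from right. Merged: [5, 5, 9, 16, 18, 22, 22]
Append remaining from left: [25]. Merged: [5, 5, 9, 16, 18, 22, 22, 25]

Final merged array: [5, 5, 9, 16, 18, 22, 22, 25]
Total comparisons: 7

The merged array is [5, 5, 9, 16, 18, 22, 22, 25], requiring 7 comparisons. The merge step runs in O(n) time where n is the total number of elements.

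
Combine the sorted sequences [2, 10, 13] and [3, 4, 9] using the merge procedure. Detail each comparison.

Merging process:

Compare 2 vs 3: take 2 from left. Merged: [2]
Compare 10 vs 3: take 3 from right. Merged: [2, 3]
Compare 10 vs 4: take 4 from right. Merged: [2, 3, 4]
Compare 10 vs 9: take 9 from right. Merged: [2, 3, 4, 9]
Append remaining from left: [10, 13]. Merged: [2, 3, 4, 9, 10, 13]

Final merged array: [2, 3, 4, 9, 10, 13]
Total comparisons: 4

The merged array is [2, 3, 4, 9, 10, 13], requiring 4 comparisons. The merge step runs in O(n) time where n is the total number of elements.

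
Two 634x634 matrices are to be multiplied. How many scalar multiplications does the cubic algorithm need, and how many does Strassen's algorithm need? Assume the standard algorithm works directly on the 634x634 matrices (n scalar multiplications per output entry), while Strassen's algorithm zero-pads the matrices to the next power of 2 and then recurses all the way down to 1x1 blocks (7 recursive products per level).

Matrix multiplication for 634x634 matrices:

Strassen's algorithm requires power-of-2 dimensions. Pad 634x634 to 1024x1024 (next power of 2).

Standard algorithm: 634^3 = 254840104 multiplications
Strassen's algorithm: 7^(log2(1024)) = 7^10 = 282475249 multiplications
Difference: 254840104 - 282475249 = -27635145 (Strassen uses MORE here due to padding overhead — for small or just-over-power-of-2 n, padding can outweigh the per-level savings)

Standard: 254840104 multiplications (634^3). Strassen: 282475249 multiplications (7^10, after padding to 1024x1024). Strassen reduces 8 recursive multiplications to 7 at each level.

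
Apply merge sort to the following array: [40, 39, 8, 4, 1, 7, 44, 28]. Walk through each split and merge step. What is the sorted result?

Merge sort trace:

Split: [40, 39, 8, 4, 1, 7, 44, 28] -> [40, 39, 8, 4] and [1, 7, 44, 28]
  Split: [40, 39, 8, 4] -> [40, 39] and [8, 4]
    Split: [40, 39] -> [40] and [39]
    Merge: [40] + [39] -> [39, 40]
    Split: [8, 4] -> [8] and [4]
    Merge: [8] + [4] -> [4, 8]
  Merge: [39, 40] + [4, 8] -> [4, 8, 39, 40]
  Split: [1, 7, 44, 28] -> [1, 7] and [44, 28]
    Split: [1, 7] -> [1] and [7]
    Merge: [1] + [7] -> [1, 7]
    Split: [44, 28] -> [44] and [28]
    Merge: [44] + [28] -> [28, 44]
  Merge: [1, 7] + [28, 44] -> [1, 7, 28, 44]
Merge: [4, 8, 39, 40] + [1, 7, 28, 44] -> [1, 4, 7, 8, 28, 39, 40, 44]

Final sorted array: [1, 4, 7, 8, 28, 39, 40, 44]

The merge sort proceeds by recursively splitting the array and merging sorted halves.
After all merges, the sorted array is [1, 4, 7, 8, 28, 39, 40, 44].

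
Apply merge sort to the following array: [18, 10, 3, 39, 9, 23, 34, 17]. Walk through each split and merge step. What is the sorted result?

Merge sort trace:

Split: [18, 10, 3, 39, 9, 23, 34, 17] -> [18, 10, 3, 39] and [9, 23, 34, 17]
  Split: [18, 10, 3, 39] -> [18, 10] and [3, 39]
    Split: [18, 10] -> [18] and [10]
    Merge: [18] + [10] -> [10, 18]
    Split: [3, 39] -> [3] and [39]
    Merge: [3] + [39] -> [3, 39]
  Merge: [10, 18] + [3, 39] -> [3, 10, 18, 39]
  Split: [9, 23, 34, 17] -> [9, 23] and [34, 17]
    Split: [9, 23] -> [9] and [23]
    Merge: [9] + [23] -> [9, 23]
    Split: [34, 17] -> [34] and [17]
    Merge: [34] + [17] -> [17, 34]
  Merge: [9, 23] + [17, 34] -> [9, 17, 23, 34]
Merge: [3, 10, 18, 39] + [9, 17, 23, 34] -> [3, 9, 10, 17, 18, 23, 34, 39]

Final sorted array: [3, 9, 10, 17, 18, 23, 34, 39]

The merge sort proceeds by recursively splitting the array and merging sorted halves.
After all merges, the sorted array is [3, 9, 10, 17, 18, 23, 34, 39].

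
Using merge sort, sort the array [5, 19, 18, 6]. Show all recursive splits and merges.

Merge sort trace:

Split: [5, 19, 18, 6] -> [5, 19] and [18, 6]
  Split: [5, 19] -> [5] and [19]
  Merge: [5] + [19] -> [5, 19]
  Split: [18, 6] -> [18] and [6]
  Merge: [18] + [6] -> [6, 18]
Merge: [5, 19] + [6, 18] -> [5, 6, 18, 19]

Final sorted array: [5, 6, 18, 19]

The merge sort proceeds by recursively splitting the array and merging sorted halves.
After all merges, the sorted array is [5, 6, 18, 19].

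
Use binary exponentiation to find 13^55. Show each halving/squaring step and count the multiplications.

Computing 13^55 by squaring (build up from 13^1; each line after the first costs one multiplication):

13^1 = 13
13^2 = (13^1)^2 = 13^2 = 169
13^3 = 13 * 13^2 = 13 * 169 = 2197
13^6 = (13^3)^2 = 2197^2 = 4826809
13^12 = (13^6)^2 = 4826809^2 = 23298085122481
13^13 = 13 * 13^12 = 13 * 23298085122481 = 302875106592253
13^26 = (13^13)^2 = 302875106592253^2 = 91733330193268616658399616009
13^27 = 13 * 13^26 = 13 * 91733330193268616658399616009 = 1192533292512492016559195008117
13^54 = (13^27)^2 = 1192533292512492016559195008117^2 = 1422135653750684847524758738836375672734734444846971695885689
13^55 = 13 * 13^54 = 13 * 1422135653750684847524758738836375672734734444846971695885689 = 18487763498758903017821863604872883745551547783010632046513957

Result: 18487763498758903017821863604872883745551547783010632046513957
Multiplications needed: 9 (9 lines after 13^1)

13^55 = 18487763498758903017821863604872883745551547783010632046513957. Using exponentiation by squaring, this requires 9 multiplications. The key idea: if the exponent is even, square the half-power; if odd, multiply by the base once.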